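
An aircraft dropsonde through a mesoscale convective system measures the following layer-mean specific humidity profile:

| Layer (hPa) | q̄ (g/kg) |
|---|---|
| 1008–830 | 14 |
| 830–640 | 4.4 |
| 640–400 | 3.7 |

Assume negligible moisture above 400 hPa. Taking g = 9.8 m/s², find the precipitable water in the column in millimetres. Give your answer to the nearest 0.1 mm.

Precipitable water is the column-integrated vapour mass per unit area: PW = (1/g) Σ q̄ Δp, with q in kg/kg and Δp in Pa (1 kg/m² of water = 1 mm).
Layer 1008–830 hPa: Δp = 178 hPa = 17800 Pa, q̄ = 0.014 kg/kg → 0.014 × 17800 / 9.8 = 25.43 mm
Layer 830–640 hPa: Δp = 190 hPa = 19000 Pa, q̄ = 0.0044 kg/kg → 0.0044 × 19000 / 9.8 = 8.53 mm
Layer 640–400 hPa: Δp = 240 hPa = 24000 Pa, q̄ = 0.0037 kg/kg → 0.0037 × 24000 / 9.8 = 9.06 mm
PW = 25.43 + 8.53 + 9.06 = 43.02 ≈ 43.0 mm.

PW ≈ 43.0 mm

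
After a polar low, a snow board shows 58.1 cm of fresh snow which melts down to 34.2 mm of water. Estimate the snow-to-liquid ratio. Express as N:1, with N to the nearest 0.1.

ratio ≈ 17.0

Ratio = snow depth / SWE = 581 mm / 34.2 mm = 17.0, i.e. 17.0:1.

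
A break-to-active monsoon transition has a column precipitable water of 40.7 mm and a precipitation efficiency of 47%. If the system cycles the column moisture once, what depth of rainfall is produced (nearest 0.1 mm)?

rainfall ≈ 19.1 mm

Rainfall = ε × PW = 0.47 × 40.7 = 19.1 mm.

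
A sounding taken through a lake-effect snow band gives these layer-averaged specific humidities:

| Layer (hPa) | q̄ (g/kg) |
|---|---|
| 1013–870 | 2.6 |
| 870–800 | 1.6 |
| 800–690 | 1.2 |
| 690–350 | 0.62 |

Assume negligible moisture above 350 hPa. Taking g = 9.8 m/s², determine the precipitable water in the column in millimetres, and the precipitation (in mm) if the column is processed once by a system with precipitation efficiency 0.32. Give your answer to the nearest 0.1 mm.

PW ≈ 8.4 mm; precipitation ≈ 2.7 mm

Precipitable water is the column-integrated vapour mass per unit area: PW = (1/g) Σ q̄ Δp, with q in kg/kg and Δp in Pa (1 kg/m² of water = 1 mm).
Layer 1013–870 hPa: Δp = 143 hPa = 14300 Pa, q̄ = 0.0026 kg/kg → 0.0026 × 14300 / 9.8 = 3.79 mm
Layer 870–800 hPa: Δp = 70 hPa = 7000 Pa, q̄ = 0.0016 kg/kg → 0.0016 × 7000 / 9.8 = 1.14 mm
Layer 800–690 hPa: Δp = 110 hPa = 11000 Pa, q̄ = 0.0012 kg/kg → 0.0012 × 11000 / 9.8 = 1.35 mm
Layer 690–350 hPa: Δp = 340 hPa = 34000 Pa, q̄ = 0.00062 kg/kg → 0.00062 × 34000 / 9.8 = 2.15 mm
PW = 3.79 + 1.14 + 1.35 + 2.15 = 8.43 ≈ 8.4 mm.
Precipitation = ε × PW = 0.32 × 8.4 = 2.7 mm.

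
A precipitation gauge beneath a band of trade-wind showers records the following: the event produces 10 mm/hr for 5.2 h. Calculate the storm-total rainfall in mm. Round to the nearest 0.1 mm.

Total = Σ Rᵢ Δtᵢ = 10 × 5.2
      = 52 = 52.0 mm.

total ≈ 52.0 mm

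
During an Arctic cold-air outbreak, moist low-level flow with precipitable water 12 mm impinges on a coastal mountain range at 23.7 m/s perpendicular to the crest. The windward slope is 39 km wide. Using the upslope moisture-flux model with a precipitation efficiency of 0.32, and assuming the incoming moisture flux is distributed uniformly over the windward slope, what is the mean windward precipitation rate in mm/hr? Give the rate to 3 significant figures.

Incoming column moisture flux per unit ridge length: F = V × PW = 23.7 × 12 = 284.4 mm·m/s.
Spread over the 39 km slope with efficiency ε = 0.32: R = ε·F/W = 0.32 × 284.4 / 39000 m = 2.334e-03 mm/s.
R = 2.334e-03 × 3600 = 8.40 mm/hr.

R ≈ 8.40 mm/hr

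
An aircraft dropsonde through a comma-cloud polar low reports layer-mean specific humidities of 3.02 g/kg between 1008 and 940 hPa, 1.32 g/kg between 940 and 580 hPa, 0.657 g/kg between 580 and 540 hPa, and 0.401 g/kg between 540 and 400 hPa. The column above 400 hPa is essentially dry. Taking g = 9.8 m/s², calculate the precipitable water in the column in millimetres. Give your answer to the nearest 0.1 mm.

Precipitable water is the column-integrated vapour mass per unit area: PW = (1/g) Σ q̄ Δp, with q in kg/kg and Δp in Pa (1 kg/m² of water = 1 mm).
Layer 1008–940 hPa: Δp = 68 hPa = 6800 Pa, q̄ = 0.00302 kg/kg → 0.00302 × 6800 / 9.8 = 2.10 mm
Layer 940–580 hPa: Δp = 360 hPa = 36000 Pa, q̄ = 0.00132 kg/kg → 0.00132 × 36000 / 9.8 = 4.85 mm
Layer 580–540 hPa: Δp = 40 hPa = 4000 Pa, q̄ = 0.000657 kg/kg → 0.000657 × 4000 / 9.8 = 0.27 mm
Layer 540–400 hPa: Δp = 140 hPa = 14000 Pa, q̄ = 0.000401 kg/kg → 0.000401 × 14000 / 9.8 = 0.57 mm
PW = 2.10 + 4.85 + 0.27 + 0.57 = 7.79 ≈ 7.8 mm.

PW ≈ 7.8 mm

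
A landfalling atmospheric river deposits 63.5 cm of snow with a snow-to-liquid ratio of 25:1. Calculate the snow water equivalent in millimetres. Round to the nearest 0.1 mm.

SWE = snow depth / ratio = 63.5 cm / 25 = 2.540 cm = 25.4 mm.

SWE ≈ 25.4 mm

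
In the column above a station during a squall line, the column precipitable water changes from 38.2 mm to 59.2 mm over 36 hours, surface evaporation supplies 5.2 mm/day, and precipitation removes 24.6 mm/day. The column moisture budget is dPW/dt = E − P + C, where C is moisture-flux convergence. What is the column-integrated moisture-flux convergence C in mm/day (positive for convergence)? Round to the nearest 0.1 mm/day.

C ≈ 33.4 mm/day

dPW/dt = (59.2 − 38.2) mm / (36/24 day) = +14.000 mm/day.
C = dPW/dt − E + P = (+14.000) − 5.2 + 24.6 = 33.4 mm/day.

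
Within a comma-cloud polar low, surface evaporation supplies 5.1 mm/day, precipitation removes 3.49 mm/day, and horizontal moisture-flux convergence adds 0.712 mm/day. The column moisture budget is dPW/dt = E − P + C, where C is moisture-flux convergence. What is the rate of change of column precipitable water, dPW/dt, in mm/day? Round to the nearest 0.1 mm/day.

dPW/dt ≈ 2.3 mm/day

dPW/dt = E − P + C = 5.1 − 3.49 + (0.712) = 2.3 mm/day.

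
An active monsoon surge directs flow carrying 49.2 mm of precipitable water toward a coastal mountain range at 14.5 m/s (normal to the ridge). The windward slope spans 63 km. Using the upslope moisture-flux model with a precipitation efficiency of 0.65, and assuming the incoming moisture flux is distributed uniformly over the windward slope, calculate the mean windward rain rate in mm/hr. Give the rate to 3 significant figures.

Incoming column moisture flux per unit ridge length: F = V × PW = 14.5 × 49.2 = 713.4 mm·m/s.
Spread over the 63 km slope with efficiency ε = 0.65: R = ε·F/W = 0.65 × 713.4 / 63000 m = 7.360e-03 mm/s.
R = 7.360e-03 × 3600 = 26.5 mm/hr.

R ≈ 26.5 mm/hr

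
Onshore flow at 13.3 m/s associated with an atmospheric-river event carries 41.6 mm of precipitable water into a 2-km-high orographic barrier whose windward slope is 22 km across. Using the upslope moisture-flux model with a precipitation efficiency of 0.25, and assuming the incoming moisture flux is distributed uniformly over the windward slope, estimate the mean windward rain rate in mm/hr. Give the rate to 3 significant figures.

R ≈ 22.6 mm/hr

Incoming column moisture flux per unit ridge length: F = V × PW = 13.3 × 41.6 = 553.28 mm·m/s.
Spread over the 22 km slope with efficiency ε = 0.25: R = ε·F/W = 0.25 × 553.28 / 22000 m = 6.287e-03 mm/s.
R = 6.287e-03 × 3600 = 22.6 mm/hr.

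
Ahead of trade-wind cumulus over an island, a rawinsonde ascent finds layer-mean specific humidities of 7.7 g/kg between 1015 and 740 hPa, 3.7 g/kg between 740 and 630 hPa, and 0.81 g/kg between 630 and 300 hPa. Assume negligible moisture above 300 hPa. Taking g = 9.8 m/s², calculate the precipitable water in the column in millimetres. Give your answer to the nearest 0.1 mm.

Precipitable water is the column-integrated vapour mass per unit area: PW = (1/g) Σ q̄ Δp, with q in kg/kg and Δp in Pa (1 kg/m² of water = 1 mm).
Layer 1015–740 hPa: Δp = 275 hPa = 27500 Pa, q̄ = 0.0077 kg/kg → 0.0077 × 27500 / 9.8 = 21.61 mm
Layer 740–630 hPa: Δp = 110 hPa = 11000 Pa, q̄ = 0.0037 kg/kg → 0.0037 × 11000 / 9.8 = 4.15 mm
Layer 630–300 hPa: Δp = 330 hPa = 33000 Pa, q̄ = 0.00081 kg/kg → 0.00081 × 33000 / 9.8 = 2.73 mm
PW = 21.61 + 4.15 + 2.73 = 28.49 ≈ 28.5 mm.

PW ≈ 28.5 mm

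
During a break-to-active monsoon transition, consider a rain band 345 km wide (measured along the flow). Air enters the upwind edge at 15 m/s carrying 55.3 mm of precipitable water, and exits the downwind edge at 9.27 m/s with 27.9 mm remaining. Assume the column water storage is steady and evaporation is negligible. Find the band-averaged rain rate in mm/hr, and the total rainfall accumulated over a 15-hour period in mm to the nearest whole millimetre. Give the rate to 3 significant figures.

R ≈ 5.96 mm/hr; total ≈ 89 mm

Column moisture flux per unit crosswind length is F = V × PW.
Inflow: F_in = 15 × 55.3 = 829.5 mm·m/s
Outflow: F_out = 9.27 × 27.9 = 258.633 mm·m/s
Steady-state rate R = (F_in − F_out)/L = (829.5 − 258.633) / 345000 m = 1.655e-03 mm/s.
R = 1.655e-03 × 3600 = 5.96 mm/hr.
Over 15 h: total = 5.96 × 15 = 89.4 ≈ 89 mm.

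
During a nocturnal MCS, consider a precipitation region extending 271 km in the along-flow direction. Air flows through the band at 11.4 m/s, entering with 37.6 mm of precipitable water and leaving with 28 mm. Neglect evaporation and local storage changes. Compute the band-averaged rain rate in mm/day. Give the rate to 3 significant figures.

R ≈ 34.9 mm/day

Column moisture flux per unit crosswind length is F = V × PW.
Inflow: F_in = 11.4 × 37.6 = 428.64 mm·m/s
Outflow: F_out = 11.4 × 28 = 319.2 mm·m/s
Steady-state rate R = (F_in − F_out)/L = (428.64 − 319.2) / 271000 m = 4.038e-04 mm/s.
R = 4.038e-04 × 3600 × 24 = 34.9 mm/day.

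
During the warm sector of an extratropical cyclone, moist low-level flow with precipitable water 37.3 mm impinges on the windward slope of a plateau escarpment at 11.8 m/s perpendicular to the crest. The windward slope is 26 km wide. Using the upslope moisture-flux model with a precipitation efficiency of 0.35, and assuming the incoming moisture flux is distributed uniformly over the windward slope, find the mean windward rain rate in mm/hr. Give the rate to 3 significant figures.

Incoming column moisture flux per unit ridge length: F = V × PW = 11.8 × 37.3 = 440.14 mm·m/s.
Spread over the 26 km slope with efficiency ε = 0.35: R = ε·F/W = 0.35 × 440.14 / 26000 m = 5.925e-03 mm/s.
R = 5.925e-03 × 3600 = 21.3 mm/hr.

R ≈ 21.3 mm/hr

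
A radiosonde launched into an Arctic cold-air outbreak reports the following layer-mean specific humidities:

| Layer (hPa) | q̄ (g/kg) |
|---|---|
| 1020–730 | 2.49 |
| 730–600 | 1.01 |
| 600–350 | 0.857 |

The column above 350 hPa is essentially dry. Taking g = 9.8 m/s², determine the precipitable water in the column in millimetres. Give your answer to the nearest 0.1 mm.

PW ≈ 10.9 mm

Precipitable water is the column-integrated vapour mass per unit area: PW = (1/g) Σ q̄ Δp, with q in kg/kg and Δp in Pa (1 kg/m² of water = 1 mm).
Layer 1020–730 hPa: Δp = 290 hPa = 29000 Pa, q̄ = 0.00249 kg/kg → 0.00249 × 29000 / 9.8 = 7.37 mm
Layer 730–600 hPa: Δp = 130 hPa = 13000 Pa, q̄ = 0.00101 kg/kg → 0.00101 × 13000 / 9.8 = 1.34 mm
Layer 600–350 hPa: Δp = 250 hPa = 25000 Pa, q̄ = 0.000857 kg/kg → 0.000857 × 25000 / 9.8 = 2.19 mm
PW = 7.37 + 1.34 + 2.19 = 10.90 ≈ 10.9 mm.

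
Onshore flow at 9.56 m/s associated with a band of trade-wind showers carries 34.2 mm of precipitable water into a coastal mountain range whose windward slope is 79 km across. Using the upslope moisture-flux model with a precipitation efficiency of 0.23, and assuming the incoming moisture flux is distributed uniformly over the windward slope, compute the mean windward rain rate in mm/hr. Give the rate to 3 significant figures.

Incoming column moisture flux per unit ridge length: F = V × PW = 9.56 × 34.2 = 326.952 mm·m/s.
Spread over the 79 km slope with efficiency ε = 0.23: R = ε·F/W = 0.23 × 326.952 / 79000 m = 9.519e-04 mm/s.
R = 9.519e-04 × 3600 = 3.43 mm/hr.

R ≈ 3.43 mm/hr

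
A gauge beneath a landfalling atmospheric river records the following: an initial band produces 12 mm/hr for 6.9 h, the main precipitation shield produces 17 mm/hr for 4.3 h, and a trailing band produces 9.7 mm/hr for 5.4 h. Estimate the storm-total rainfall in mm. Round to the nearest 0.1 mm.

total ≈ 208.3 mm

Total = Σ Rᵢ Δtᵢ = 12 × 6.9 + 17 × 4.3 + 9.7 × 5.4
      = 82.8 + 73.1 + 52.38 = 208.3 mm.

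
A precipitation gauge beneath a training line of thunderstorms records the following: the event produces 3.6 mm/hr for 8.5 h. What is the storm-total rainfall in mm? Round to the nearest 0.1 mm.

total ≈ 30.6 mm

Total = Σ Rᵢ Δtᵢ = 3.6 × 8.5
      = 30.6 = 30.6 mm.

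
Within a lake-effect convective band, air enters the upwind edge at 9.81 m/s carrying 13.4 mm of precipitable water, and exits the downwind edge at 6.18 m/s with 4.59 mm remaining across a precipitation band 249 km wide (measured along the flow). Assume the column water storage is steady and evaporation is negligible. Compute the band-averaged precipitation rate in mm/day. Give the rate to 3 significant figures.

R ≈ 35.8 mm/day

Column moisture flux per unit crosswind length is F = V × PW.
Inflow: F_in = 9.81 × 13.4 = 131.454 mm·m/s
Outflow: F_out = 6.18 × 4.59 = 28.3662 mm·m/s
Steady-state rate R = (F_in − F_out)/L = (131.454 − 28.3662) / 249000 m = 4.140e-04 mm/s.
R = 4.140e-04 × 3600 × 24 = 35.8 mm/day.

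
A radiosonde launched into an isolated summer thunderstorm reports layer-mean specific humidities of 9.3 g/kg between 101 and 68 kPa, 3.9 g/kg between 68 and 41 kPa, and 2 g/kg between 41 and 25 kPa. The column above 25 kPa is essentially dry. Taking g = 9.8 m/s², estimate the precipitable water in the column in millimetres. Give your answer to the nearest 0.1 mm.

Precipitable water is the column-integrated vapour mass per unit area: PW = (1/g) Σ q̄ Δp, with q in kg/kg and Δp in Pa (1 kg/m² of water = 1 mm).
Layer 101–68 kPa: Δp = 330 hPa = 33000 Pa, q̄ = 0.0093 kg/kg → 0.0093 × 33000 / 9.8 = 31.32 mm
Layer 68–41 kPa: Δp = 270 hPa = 27000 Pa, q̄ = 0.0039 kg/kg → 0.0039 × 27000 / 9.8 = 10.74 mm
Layer 41–25 kPa: Δp = 160 hPa = 16000 Pa, q̄ = 0.002 kg/kg → 0.002 × 16000 / 9.8 = 3.27 mm
PW = 31.32 + 10.74 + 3.27 = 45.33 ≈ 45.3 mm.

PW ≈ 45.3 mm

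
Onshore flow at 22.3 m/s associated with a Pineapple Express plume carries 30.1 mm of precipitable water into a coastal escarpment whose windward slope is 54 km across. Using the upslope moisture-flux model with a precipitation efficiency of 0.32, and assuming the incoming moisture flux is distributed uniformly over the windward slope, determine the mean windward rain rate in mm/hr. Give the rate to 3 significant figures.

Incoming column moisture flux per unit ridge length: F = V × PW = 22.3 × 30.1 = 671.23 mm·m/s.
Spread over the 54 km slope with efficiency ε = 0.32: R = ε·F/W = 0.32 × 671.23 / 54000 m = 3.978e-03 mm/s.
R = 3.978e-03 × 3600 = 14.3 mm/hr.

R ≈ 14.3 mm/hr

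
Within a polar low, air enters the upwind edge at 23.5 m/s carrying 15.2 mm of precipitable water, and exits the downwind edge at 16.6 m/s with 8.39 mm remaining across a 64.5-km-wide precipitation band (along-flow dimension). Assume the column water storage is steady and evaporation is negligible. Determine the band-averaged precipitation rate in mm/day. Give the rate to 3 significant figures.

Column moisture flux per unit crosswind length is F = V × PW.
Inflow: F_in = 23.5 × 15.2 = 357.2 mm·m/s
Outflow: F_out = 16.6 × 8.39 = 139.274 mm·m/s
Steady-state rate R = (F_in − F_out)/L = (357.2 − 139.274) / 64500 m = 3.379e-03 mm/s.
R = 3.379e-03 × 3600 × 24 = 292 mm/day.

R ≈ 292 mm/day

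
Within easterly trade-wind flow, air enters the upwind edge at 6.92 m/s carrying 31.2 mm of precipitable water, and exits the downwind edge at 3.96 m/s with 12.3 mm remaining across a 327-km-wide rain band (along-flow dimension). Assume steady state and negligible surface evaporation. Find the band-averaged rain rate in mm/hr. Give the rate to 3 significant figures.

Column moisture flux per unit crosswind length is F = V × PW.
Inflow: F_in = 6.92 × 31.2 = 215.904 mm·m/s
Outflow: F_out = 3.96 × 12.3 = 48.708 mm·m/s
Steady-state rate R = (F_in − F_out)/L = (215.904 − 48.708) / 327000 m = 5.113e-04 mm/s.
R = 5.113e-04 × 3600 = 1.84 mm/hr.

R ≈ 1.84 mm/hr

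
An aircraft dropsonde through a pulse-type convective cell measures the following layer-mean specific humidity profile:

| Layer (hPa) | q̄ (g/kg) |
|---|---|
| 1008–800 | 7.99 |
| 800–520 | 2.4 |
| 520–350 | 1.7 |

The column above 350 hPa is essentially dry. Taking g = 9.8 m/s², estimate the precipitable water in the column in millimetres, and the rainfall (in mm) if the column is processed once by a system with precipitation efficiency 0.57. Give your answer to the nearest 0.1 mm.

PW ≈ 26.8 mm; rainfall ≈ 15.3 mm

Precipitable water is the column-integrated vapour mass per unit area: PW = (1/g) Σ q̄ Δp, with q in kg/kg and Δp in Pa (1 kg/m² of water = 1 mm).
Layer 1008–800 hPa: Δp = 208 hPa = 20800 Pa, q̄ = 0.00799 kg/kg → 0.00799 × 20800 / 9.8 = 16.96 mm
Layer 800–520 hPa: Δp = 280 hPa = 28000 Pa, q̄ = 0.0024 kg/kg → 0.0024 × 28000 / 9.8 = 6.86 mm
Layer 520–350 hPa: Δp = 170 hPa = 17000 Pa, q̄ = 0.0017 kg/kg → 0.0017 × 17000 / 9.8 = 2.95 mm
PW = 16.96 + 6.86 + 2.95 = 26.77 ≈ 26.8 mm.
Rainfall = ε × PW = 0.57 × 26.8 = 15.3 mm.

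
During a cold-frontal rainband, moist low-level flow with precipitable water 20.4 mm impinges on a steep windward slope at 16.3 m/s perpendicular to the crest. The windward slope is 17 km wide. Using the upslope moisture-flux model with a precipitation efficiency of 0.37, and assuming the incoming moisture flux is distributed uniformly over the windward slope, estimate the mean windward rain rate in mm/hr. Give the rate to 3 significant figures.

R ≈ 26.1 mm/hr

Incoming column moisture flux per unit ridge length: F = V × PW = 16.3 × 20.4 = 332.52 mm·m/s.
Spread over the 17 km slope with efficiency ε = 0.37: R = ε·F/W = 0.37 × 332.52 / 17000 m = 7.237e-03 mm/s.
R = 7.237e-03 × 3600 = 26.1 mm/hr.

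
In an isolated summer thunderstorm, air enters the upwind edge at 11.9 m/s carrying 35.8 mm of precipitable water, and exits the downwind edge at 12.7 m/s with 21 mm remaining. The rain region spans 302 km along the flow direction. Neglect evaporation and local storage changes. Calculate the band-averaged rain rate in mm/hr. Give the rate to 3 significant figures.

Column moisture flux per unit crosswind length is F = V × PW.
Inflow: F_in = 11.9 × 35.8 = 426.02 mm·m/s
Outflow: F_out = 12.7 × 21 = 266.7 mm·m/s
Steady-state rate R = (F_in − F_out)/L = (426.02 − 266.7) / 302000 m = 5.275e-04 mm/s.
R = 5.275e-04 × 3600 = 1.90 mm/hr.

R ≈ 1.90 mm/hr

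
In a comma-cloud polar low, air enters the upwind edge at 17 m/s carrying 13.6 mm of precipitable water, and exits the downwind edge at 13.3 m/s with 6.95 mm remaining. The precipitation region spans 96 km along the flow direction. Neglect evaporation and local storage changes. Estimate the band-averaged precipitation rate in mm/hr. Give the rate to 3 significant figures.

R ≈ 5.20 mm/hr

Column moisture flux per unit crosswind length is F = V × PW.
Inflow: F_in = 17 × 13.6 = 231.2 mm·m/s
Outflow: F_out = 13.3 × 6.95 = 92.435 mm·m/s
Steady-state rate R = (F_in − F_out)/L = (231.2 − 92.435) / 96000 m = 1.445e-03 mm/s.
R = 1.445e-03 × 3600 = 5.20 mm/hr.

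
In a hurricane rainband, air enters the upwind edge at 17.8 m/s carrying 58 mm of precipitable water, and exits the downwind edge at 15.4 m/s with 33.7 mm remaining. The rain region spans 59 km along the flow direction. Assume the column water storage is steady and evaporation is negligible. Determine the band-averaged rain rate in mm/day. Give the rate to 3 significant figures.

Column moisture flux per unit crosswind length is F = V × PW.
Inflow: F_in = 17.8 × 58 = 1032.4 mm·m/s
Outflow: F_out = 15.4 × 33.7 = 518.98 mm·m/s
Steady-state rate R = (F_in − F_out)/L = (1032.4 − 518.98) / 59000 m = 8.702e-03 mm/s.
R = 8.702e-03 × 3600 × 24 = 752 mm/day.

R ≈ 752 mm/day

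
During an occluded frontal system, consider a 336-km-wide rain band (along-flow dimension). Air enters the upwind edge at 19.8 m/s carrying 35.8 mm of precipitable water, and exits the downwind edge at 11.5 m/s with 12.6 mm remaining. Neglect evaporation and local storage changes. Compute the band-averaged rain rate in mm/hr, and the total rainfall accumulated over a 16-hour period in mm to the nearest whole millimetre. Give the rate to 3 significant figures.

Column moisture flux per unit crosswind length is F = V × PW.
Inflow: F_in = 19.8 × 35.8 = 708.84 mm·m/s
Outflow: F_out = 11.5 × 12.6 = 144.9 mm·m/s
Steady-state rate R = (F_in − F_out)/L = (708.84 − 144.9) / 336000 m = 1.678e-03 mm/s.
R = 1.678e-03 × 3600 = 6.04 mm/hr.
Over 16 h: total = 6.04 × 16 = 96.64 ≈ 97 mm.

R ≈ 6.04 mm/hr; total ≈ 97 mm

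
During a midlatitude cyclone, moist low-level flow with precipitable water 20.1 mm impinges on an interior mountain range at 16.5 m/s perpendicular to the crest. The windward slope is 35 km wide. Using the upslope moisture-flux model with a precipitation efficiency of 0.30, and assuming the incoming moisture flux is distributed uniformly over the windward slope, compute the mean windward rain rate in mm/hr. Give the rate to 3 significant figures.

R ≈ 10.2 mm/hr

Incoming column moisture flux per unit ridge length: F = V × PW = 16.5 × 20.1 = 331.65 mm·m/s.
Spread over the 35 km slope with efficiency ε = 0.30: R = ε·F/W = 0.30 × 331.65 / 35000 m = 2.843e-03 mm/s.
R = 2.843e-03 × 3600 = 10.2 mm/hr.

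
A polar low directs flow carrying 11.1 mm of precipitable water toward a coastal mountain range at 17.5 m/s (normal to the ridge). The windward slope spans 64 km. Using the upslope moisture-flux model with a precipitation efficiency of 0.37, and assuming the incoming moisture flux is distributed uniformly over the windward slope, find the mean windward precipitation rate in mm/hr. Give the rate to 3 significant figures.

Incoming column moisture flux per unit ridge length: F = V × PW = 17.5 × 11.1 = 194.25 mm·m/s.
Spread over the 64 km slope with efficiency ε = 0.37: R = ε·F/W = 0.37 × 194.25 / 64000 m = 1.123e-03 mm/s.
R = 1.123e-03 × 3600 = 4.04 mm/hr.

R ≈ 4.04 mm/hr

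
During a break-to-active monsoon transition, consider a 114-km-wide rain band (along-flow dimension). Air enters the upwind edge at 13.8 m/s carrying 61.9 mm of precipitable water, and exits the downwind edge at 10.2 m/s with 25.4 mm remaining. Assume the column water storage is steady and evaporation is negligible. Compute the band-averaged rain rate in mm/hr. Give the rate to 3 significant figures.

Column moisture flux per unit crosswind length is F = V × PW.
Inflow: F_in = 13.8 × 61.9 = 854.22 mm·m/s
Outflow: F_out = 10.2 × 25.4 = 259.08 mm·m/s
Steady-state rate R = (F_in − F_out)/L = (854.22 − 259.08) / 114000 m = 5.221e-03 mm/s.
R = 5.221e-03 × 3600 = 18.8 mm/hr.

R ≈ 18.8 mm/hr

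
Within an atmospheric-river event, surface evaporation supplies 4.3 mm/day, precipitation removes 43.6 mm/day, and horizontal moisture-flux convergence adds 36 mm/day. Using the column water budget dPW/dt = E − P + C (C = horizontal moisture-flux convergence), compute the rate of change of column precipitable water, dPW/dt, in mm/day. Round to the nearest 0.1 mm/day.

dPW/dt ≈ -3.3 mm/day

dPW/dt = E − P + C = 4.3 − 43.6 + (36) = -3.3 mm/day.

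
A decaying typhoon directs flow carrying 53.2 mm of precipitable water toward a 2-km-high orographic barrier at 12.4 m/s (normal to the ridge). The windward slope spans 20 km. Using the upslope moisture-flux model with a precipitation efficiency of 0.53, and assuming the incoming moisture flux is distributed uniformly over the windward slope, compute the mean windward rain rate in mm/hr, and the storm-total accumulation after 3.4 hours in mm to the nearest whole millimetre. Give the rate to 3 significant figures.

R ≈ 62.9 mm/hr; total ≈ 214 mm

Incoming column moisture flux per unit ridge length: F = V × PW = 12.4 × 53.2 = 659.68 mm·m/s.
Spread over the 20 km slope with efficiency ε = 0.53: R = ε·F/W = 0.53 × 659.68 / 20000 m = 1.748e-02 mm/s.
R = 1.748e-02 × 3600 = 62.9 mm/hr.
Over 3.4 h: total = 62.9 × 3.4 = 213.86 ≈ 214 mm.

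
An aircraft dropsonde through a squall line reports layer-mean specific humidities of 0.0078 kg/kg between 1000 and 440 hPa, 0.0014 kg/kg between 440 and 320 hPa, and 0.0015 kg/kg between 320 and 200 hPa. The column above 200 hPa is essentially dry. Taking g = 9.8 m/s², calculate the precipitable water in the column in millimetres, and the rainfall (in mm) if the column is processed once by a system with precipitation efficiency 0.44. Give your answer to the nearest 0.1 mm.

PW ≈ 48.1 mm; rainfall ≈ 21.2 mm

Precipitable water is the column-integrated vapour mass per unit area: PW = (1/g) Σ q̄ Δp, with q in kg/kg and Δp in Pa (1 kg/m² of water = 1 mm).
Layer 1000–440 hPa: Δp = 560 hPa = 56000 Pa, q̄ = 0.0078 kg/kg → 0.0078 × 56000 / 9.8 = 44.57 mm
Layer 440–320 hPa: Δp = 120 hPa = 12000 Pa, q̄ = 0.0014 kg/kg → 0.0014 × 12000 / 9.8 = 1.71 mm
Layer 320–200 hPa: Δp = 120 hPa = 12000 Pa, q̄ = 0.0015 kg/kg → 0.0015 × 12000 / 9.8 = 1.84 mm
PW = 44.57 + 1.71 + 1.84 = 48.12 ≈ 48.1 mm.
Rainfall = ε × PW = 0.44 × 48.1 = 21.2 mm.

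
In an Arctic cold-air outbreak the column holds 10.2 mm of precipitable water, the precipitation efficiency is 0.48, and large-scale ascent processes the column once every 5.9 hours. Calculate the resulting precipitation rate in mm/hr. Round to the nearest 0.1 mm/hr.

R ≈ 0.8 mm/hr

Each overturning extracts ε × PW = 0.48 × 10.2 = 4.896 mm.
Rate = ε·PW / τ = 4.896 / 5.9 h = 0.8 mm/hr.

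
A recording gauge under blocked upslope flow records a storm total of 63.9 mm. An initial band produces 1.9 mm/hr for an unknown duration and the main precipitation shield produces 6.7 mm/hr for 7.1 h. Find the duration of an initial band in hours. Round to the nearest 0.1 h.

Known phases: 6.7 × 7.1 = 47.57 mm.
Remaining depth = 63.9 − 47.57 = 16.33 mm.
Duration = 16.33 / 1.9 = 8.6 h.

duration ≈ 8.6 h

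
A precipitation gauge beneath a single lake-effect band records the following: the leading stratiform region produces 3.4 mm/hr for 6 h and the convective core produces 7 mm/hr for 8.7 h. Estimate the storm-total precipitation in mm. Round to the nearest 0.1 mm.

total ≈ 81.3 mm

Total = Σ Rᵢ Δtᵢ = 3.4 × 6 + 7 × 8.7
      = 20.4 + 60.9 = 81.3 mm.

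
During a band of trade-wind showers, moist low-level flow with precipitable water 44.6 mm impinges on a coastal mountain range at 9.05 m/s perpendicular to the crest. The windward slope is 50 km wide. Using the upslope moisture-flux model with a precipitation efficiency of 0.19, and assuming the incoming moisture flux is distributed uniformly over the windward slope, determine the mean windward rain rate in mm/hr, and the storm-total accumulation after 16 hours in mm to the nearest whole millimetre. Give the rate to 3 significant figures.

Incoming column moisture flux per unit ridge length: F = V × PW = 9.05 × 44.6 = 403.63 mm·m/s.
Spread over the 50 km slope with efficiency ε = 0.19: R = ε·F/W = 0.19 × 403.63 / 50000 m = 1.534e-03 mm/s.
R = 1.534e-03 × 3600 = 5.52 mm/hr.
Over 16 h: total = 5.52 × 16 = 88.32 ≈ 88 mm.

R ≈ 5.52 mm/hr; total ≈ 88 mm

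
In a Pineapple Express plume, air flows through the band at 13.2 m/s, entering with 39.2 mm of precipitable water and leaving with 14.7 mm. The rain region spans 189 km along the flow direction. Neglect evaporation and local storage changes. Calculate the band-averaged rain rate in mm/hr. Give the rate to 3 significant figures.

Column moisture flux per unit crosswind length is F = V × PW.
Inflow: F_in = 13.2 × 39.2 = 517.44 mm·m/s
Outflow: F_out = 13.2 × 14.7 = 194.04 mm·m/s
Steady-state rate R = (F_in − F_out)/L = (517.44 − 194.04) / 189000 m = 1.711e-03 mm/s.
R = 1.711e-03 × 3600 = 6.16 mm/hr.

R ≈ 6.16 mm/hr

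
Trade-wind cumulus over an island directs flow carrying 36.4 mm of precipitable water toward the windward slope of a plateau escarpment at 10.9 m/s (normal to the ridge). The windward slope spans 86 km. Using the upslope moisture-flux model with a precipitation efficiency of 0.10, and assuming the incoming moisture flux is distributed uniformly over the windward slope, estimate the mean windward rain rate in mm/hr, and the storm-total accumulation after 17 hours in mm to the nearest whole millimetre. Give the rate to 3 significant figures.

R ≈ 1.66 mm/hr; total ≈ 28 mm

Incoming column moisture flux per unit ridge length: F = V × PW = 10.9 × 36.4 = 396.76 mm·m/s.
Spread over the 86 km slope with efficiency ε = 0.10: R = ε·F/W = 0.10 × 396.76 / 86000 m = 4.613e-04 mm/s.
R = 4.613e-04 × 3600 = 1.66 mm/hr.
Over 17 h: total = 1.66 × 17 = 28.22 ≈ 28 mm.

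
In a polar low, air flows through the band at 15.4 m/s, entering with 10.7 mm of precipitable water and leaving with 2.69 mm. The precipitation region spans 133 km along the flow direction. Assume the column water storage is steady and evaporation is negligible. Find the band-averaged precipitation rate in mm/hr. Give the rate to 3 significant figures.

R ≈ 3.34 mm/hr

Column moisture flux per unit crosswind length is F = V × PW.
Inflow: F_in = 15.4 × 10.7 = 164.78 mm·m/s
Outflow: F_out = 15.4 × 2.69 = 41.426 mm·m/s
Steady-state rate R = (F_in − F_out)/L = (164.78 − 41.426) / 133000 m = 9.275e-04 mm/s.
R = 9.275e-04 × 3600 = 3.34 mm/hr.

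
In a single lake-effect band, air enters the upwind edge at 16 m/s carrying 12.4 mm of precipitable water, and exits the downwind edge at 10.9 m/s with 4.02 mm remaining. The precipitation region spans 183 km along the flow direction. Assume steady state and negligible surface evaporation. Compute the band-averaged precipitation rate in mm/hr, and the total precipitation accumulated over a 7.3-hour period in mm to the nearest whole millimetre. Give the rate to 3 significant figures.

R ≈ 3.04 mm/hr; total ≈ 22 mm

Column moisture flux per unit crosswind length is F = V × PW.
Inflow: F_in = 16 × 12.4 = 198.4 mm·m/s
Outflow: F_out = 10.9 × 4.02 = 43.818 mm·m/s
Steady-state rate R = (F_in − F_out)/L = (198.4 − 43.818) / 183000 m = 8.447e-04 mm/s.
R = 8.447e-04 × 3600 = 3.04 mm/hr.
Over 7.3 h: total = 3.04 × 7.3 = 22.192 ≈ 22 mm.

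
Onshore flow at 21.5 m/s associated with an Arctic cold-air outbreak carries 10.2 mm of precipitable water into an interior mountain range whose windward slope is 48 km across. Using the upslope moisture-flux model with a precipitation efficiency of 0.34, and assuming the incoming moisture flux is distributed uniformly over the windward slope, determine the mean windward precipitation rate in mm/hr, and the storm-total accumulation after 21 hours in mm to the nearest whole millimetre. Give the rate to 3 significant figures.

Incoming column moisture flux per unit ridge length: F = V × PW = 21.5 × 10.2 = 219.3 mm·m/s.
Spread over the 48 km slope with efficiency ε = 0.34: R = ε·F/W = 0.34 × 219.3 / 48000 m = 1.553e-03 mm/s.
R = 1.553e-03 × 3600 = 5.59 mm/hr.
Over 21 h: total = 5.59 × 21 = 117.39 ≈ 117 mm.

R ≈ 5.59 mm/hr; total ≈ 117 mm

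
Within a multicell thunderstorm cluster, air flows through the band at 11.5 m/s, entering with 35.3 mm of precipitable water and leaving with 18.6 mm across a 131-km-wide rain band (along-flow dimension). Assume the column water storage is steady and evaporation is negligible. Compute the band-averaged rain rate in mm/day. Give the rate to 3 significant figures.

R ≈ 127 mm/day

Column moisture flux per unit crosswind length is F = V × PW.
Inflow: F_in = 11.5 × 35.3 = 405.95 mm·m/s
Outflow: F_out = 11.5 × 18.6 = 213.9 mm·m/s
Steady-state rate R = (F_in − F_out)/L = (405.95 − 213.9) / 131000 m = 1.466e-03 mm/s.
R = 1.466e-03 × 3600 × 24 = 127 mm/day.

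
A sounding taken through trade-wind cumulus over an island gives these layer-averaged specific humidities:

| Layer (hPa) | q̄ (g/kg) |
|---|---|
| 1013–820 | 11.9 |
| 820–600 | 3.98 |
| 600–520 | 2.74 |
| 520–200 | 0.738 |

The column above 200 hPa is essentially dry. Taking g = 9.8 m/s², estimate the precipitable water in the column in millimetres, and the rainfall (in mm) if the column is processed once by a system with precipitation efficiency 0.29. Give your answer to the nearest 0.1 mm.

Precipitable water is the column-integrated vapour mass per unit area: PW = (1/g) Σ q̄ Δp, with q in kg/kg and Δp in Pa (1 kg/m² of water = 1 mm).
Layer 1013–820 hPa: Δp = 193 hPa = 19300 Pa, q̄ = 0.0119 kg/kg → 0.0119 × 19300 / 9.8 = 23.44 mm
Layer 820–600 hPa: Δp = 220 hPa = 22000 Pa, q̄ = 0.00398 kg/kg → 0.00398 × 22000 / 9.8 = 8.93 mm
Layer 600–520 hPa: Δp = 80 hPa = 8000 Pa, q̄ = 0.00274 kg/kg → 0.00274 × 8000 / 9.8 = 2.24 mm
Layer 520–200 hPa: Δp = 320 hPa = 32000 Pa, q̄ = 0.000738 kg/kg → 0.000738 × 32000 / 9.8 = 2.41 mm
PW = 23.44 + 8.93 + 2.24 + 2.41 = 37.02 ≈ 37.0 mm.
Rainfall = ε × PW = 0.29 × 37.0 = 10.7 mm.

PW ≈ 37.0 mm; rainfall ≈ 10.7 mm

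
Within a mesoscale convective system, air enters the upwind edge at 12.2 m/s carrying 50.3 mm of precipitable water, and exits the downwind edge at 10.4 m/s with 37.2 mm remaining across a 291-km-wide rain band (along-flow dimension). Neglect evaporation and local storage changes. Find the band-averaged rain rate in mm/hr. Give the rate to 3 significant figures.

Column moisture flux per unit crosswind length is F = V × PW.
Inflow: F_in = 12.2 × 50.3 = 613.66 mm·m/s
Outflow: F_out = 10.4 × 37.2 = 386.88 mm·m/s
Steady-state rate R = (F_in − F_out)/L = (613.66 − 386.88) / 291000 m = 7.793e-04 mm/s.
R = 7.793e-04 × 3600 = 2.81 mm/hr.

R ≈ 2.81 mm/hr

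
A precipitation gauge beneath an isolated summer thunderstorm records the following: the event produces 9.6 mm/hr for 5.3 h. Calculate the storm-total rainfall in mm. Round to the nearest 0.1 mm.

Total = Σ Rᵢ Δtᵢ = 9.6 × 5.3
      = 50.88 = 50.9 mm.

total ≈ 50.9 mm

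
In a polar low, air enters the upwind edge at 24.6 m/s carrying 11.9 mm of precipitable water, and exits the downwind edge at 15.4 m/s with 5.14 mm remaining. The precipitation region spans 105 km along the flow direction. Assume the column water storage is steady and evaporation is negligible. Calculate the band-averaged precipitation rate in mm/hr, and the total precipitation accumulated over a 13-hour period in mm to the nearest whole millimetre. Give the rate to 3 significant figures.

R ≈ 7.32 mm/hr; total ≈ 95 mm

Column moisture flux per unit crosswind length is F = V × PW.
Inflow: F_in = 24.6 × 11.9 = 292.74 mm·m/s
Outflow: F_out = 15.4 × 5.14 = 79.156 mm·m/s
Steady-state rate R = (F_in − F_out)/L = (292.74 − 79.156) / 105000 m = 2.034e-03 mm/s.
R = 2.034e-03 × 3600 = 7.32 mm/hr.
Over 13 h: total = 7.32 × 13 = 95.16 ≈ 95 mm.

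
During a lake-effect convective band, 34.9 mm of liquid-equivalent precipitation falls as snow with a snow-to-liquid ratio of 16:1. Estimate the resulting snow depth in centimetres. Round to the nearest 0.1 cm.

snow depth ≈ 55.8 cm

Snow depth = liquid × ratio = 34.9 mm × 16 = 558.4 mm = 55.8 cm.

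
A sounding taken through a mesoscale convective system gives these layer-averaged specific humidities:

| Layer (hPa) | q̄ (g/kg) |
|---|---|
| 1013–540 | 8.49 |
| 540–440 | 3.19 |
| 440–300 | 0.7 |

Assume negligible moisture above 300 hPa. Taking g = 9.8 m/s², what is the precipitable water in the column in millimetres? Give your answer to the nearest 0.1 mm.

Precipitable water is the column-integrated vapour mass per unit area: PW = (1/g) Σ q̄ Δp, with q in kg/kg and Δp in Pa (1 kg/m² of water = 1 mm).
Layer 1013–540 hPa: Δp = 473 hPa = 47300 Pa, q̄ = 0.00849 kg/kg → 0.00849 × 47300 / 9.8 = 40.98 mm
Layer 540–440 hPa: Δp = 100 hPa = 10000 Pa, q̄ = 0.00319 kg/kg → 0.00319 × 10000 / 9.8 = 3.26 mm
Layer 440–300 hPa: Δp = 140 hPa = 14000 Pa, q̄ = 0.0007 kg/kg → 0.0007 × 14000 / 9.8 = 1.00 mm
PW = 40.98 + 3.26 + 1.00 = 45.24 ≈ 45.2 mm.

PW ≈ 45.2 mm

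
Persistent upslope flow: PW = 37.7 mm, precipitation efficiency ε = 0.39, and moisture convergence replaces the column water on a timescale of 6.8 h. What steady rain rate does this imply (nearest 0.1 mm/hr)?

R ≈ 2.2 mm/hr

Each overturning extracts ε × PW = 0.39 × 37.7 = 14.703 mm.
Rate = ε·PW / τ = 14.703 / 6.8 h = 2.2 mm/hr.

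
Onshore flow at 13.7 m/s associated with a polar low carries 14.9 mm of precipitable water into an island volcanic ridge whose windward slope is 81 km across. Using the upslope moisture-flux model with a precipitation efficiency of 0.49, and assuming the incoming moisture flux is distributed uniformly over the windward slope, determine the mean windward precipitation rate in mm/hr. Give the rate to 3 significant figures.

R ≈ 4.45 mm/hr

Incoming column moisture flux per unit ridge length: F = V × PW = 13.7 × 14.9 = 204.13 mm·m/s.
Spread over the 81 km slope with efficiency ε = 0.49: R = ε·F/W = 0.49 × 204.13 / 81000 m = 1.235e-03 mm/s.
R = 1.235e-03 × 3600 = 4.45 mm/hr.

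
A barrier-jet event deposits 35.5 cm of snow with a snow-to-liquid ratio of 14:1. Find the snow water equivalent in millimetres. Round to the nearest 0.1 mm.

SWE = snow depth / ratio = 35.5 cm / 14 = 2.536 cm = 25.4 mm.

SWE ≈ 25.4 mm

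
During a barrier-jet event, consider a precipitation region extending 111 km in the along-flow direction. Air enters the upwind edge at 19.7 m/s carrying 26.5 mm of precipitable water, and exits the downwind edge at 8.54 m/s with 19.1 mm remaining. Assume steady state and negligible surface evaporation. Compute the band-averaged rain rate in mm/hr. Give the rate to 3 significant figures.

Column moisture flux per unit crosswind length is F = V × PW.
Inflow: F_in = 19.7 × 26.5 = 522.05 mm·m/s
Outflow: F_out = 8.54 × 19.1 = 163.114 mm·m/s
Steady-state rate R = (F_in − F_out)/L = (522.05 − 163.114) / 111000 m = 3.234e-03 mm/s.
R = 3.234e-03 × 3600 = 11.6 mm/hr.

R ≈ 11.6 mm/hr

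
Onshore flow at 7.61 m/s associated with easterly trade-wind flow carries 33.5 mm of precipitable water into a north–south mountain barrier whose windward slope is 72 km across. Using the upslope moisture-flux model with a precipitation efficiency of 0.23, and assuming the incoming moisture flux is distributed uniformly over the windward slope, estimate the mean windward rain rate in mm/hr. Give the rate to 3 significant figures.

Incoming column moisture flux per unit ridge length: F = V × PW = 7.61 × 33.5 = 254.935 mm·m/s.
Spread over the 72 km slope with efficiency ε = 0.23: R = ε·F/W = 0.23 × 254.935 / 72000 m = 8.144e-04 mm/s.
R = 8.144e-04 × 3600 = 2.93 mm/hr.

R ≈ 2.93 mm/hr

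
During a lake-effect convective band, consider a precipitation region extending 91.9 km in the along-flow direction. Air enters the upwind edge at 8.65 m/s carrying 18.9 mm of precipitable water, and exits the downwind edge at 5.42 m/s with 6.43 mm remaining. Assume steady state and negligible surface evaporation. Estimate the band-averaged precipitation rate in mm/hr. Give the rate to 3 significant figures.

Column moisture flux per unit crosswind length is F = V × PW.
Inflow: F_in = 8.65 × 18.9 = 163.485 mm·m/s
Outflow: F_out = 5.42 × 6.43 = 34.8506 mm·m/s
Steady-state rate R = (F_in − F_out)/L = (163.485 − 34.8506) / 91900 m = 1.400e-03 mm/s.
R = 1.400e-03 × 3600 = 5.04 mm/hr.

R ≈ 5.04 mm/hr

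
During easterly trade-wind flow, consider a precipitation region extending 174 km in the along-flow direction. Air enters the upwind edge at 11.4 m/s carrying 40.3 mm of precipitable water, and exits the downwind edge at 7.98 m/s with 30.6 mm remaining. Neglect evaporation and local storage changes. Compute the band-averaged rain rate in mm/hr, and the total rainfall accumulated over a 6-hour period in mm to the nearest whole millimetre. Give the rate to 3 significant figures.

R ≈ 4.45 mm/hr; total ≈ 27 mm

Column moisture flux per unit crosswind length is F = V × PW.
Inflow: F_in = 11.4 × 40.3 = 459.42 mm·m/s
Outflow: F_out = 7.98 × 30.6 = 244.188 mm·m/s
Steady-state rate R = (F_in − F_out)/L = (459.42 − 244.188) / 174000 m = 1.237e-03 mm/s.
R = 1.237e-03 × 3600 = 4.45 mm/hr.
Over 6 h: total = 4.45 × 6 = 26.7 ≈ 27 mm.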